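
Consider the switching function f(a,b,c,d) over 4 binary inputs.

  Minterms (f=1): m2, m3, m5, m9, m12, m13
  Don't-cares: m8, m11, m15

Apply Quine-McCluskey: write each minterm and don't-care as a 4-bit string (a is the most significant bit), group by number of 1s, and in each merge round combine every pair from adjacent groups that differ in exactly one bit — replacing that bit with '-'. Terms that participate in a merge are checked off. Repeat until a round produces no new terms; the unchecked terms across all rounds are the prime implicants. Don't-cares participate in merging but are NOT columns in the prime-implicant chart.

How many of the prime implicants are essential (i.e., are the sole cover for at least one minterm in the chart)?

3

Round 0: 0010✓ 0011✓ 0101✓ 1000✓ 1001✓ 1011✓ 1100✓ 1101✓ 1111✓
Round 1: -011 -101 001- 1-00✓ 1-01✓ 1-11✓ 10-1✓ 100-✓ 11-1✓ 110-✓
Round 2: 1--1 1-0-
PIs = {-011, -101, 001-, 1--1, 1-0-}
Coverage chart:
  m2: 001- ←essential
  m3: -011,001-
  m5: -101 ←essential
  m9: 1--1,1-0-
  m12: 1-0- ←essential
  m13: -101,1--1,1-0-
Essential: -101, 001-, 1-0-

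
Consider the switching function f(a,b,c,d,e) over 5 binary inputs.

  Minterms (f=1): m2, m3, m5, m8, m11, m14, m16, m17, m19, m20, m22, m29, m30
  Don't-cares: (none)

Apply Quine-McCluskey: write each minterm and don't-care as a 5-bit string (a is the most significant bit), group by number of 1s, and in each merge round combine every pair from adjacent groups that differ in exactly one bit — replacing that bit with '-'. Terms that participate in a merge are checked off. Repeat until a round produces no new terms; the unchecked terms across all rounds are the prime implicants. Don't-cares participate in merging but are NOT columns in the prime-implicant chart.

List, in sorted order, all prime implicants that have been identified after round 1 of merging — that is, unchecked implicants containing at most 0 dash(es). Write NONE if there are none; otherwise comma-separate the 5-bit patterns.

00101, 01000, 11101

Round 0: 00010✓ 00011✓ 00101 01000 01011✓ 01110✓ 10000✓ 10001✓ 10011✓ 10100✓ 10110✓ 11101 11110✓
Round 1: -0011 -1110 0-011 0001- 1-110 10-00 100-1 1000- 101-0
PIs = {-0011, -1110, 0-011, 0001-, 00101, 01000, 1-110, 10-00, 100-1, 1000-, 101-0, 11101}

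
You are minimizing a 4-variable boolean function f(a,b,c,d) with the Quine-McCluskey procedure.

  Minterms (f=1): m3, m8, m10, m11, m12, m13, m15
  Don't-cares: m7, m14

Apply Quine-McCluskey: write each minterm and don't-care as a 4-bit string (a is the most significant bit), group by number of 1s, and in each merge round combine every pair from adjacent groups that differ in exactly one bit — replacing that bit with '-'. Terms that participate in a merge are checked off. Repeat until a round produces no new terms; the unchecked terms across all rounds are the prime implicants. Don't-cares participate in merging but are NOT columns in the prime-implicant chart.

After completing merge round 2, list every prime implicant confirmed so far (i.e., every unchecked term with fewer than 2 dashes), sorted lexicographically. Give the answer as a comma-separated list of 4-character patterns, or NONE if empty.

size-2^0 implicants → 0011(✓)  0111(✓)  1000(✓)  1010(✓)  1011(✓)  1100(✓)  1101(✓)  1110(✓)  1111(✓)
size-2^1 implicants → -011(✓)  -111(✓)  0-11(✓)  1-00(✓)  1-10(✓)  1-11(✓)  10-0(✓)  101-(✓)  11-0(✓)  11-1(✓)  110-(✓)  111-(✓)
size-2^2 implicants → --11  1--0  1-1-  11--
Unchecked terms (primes): --11, 1--0, 1-1-, 11--

NONE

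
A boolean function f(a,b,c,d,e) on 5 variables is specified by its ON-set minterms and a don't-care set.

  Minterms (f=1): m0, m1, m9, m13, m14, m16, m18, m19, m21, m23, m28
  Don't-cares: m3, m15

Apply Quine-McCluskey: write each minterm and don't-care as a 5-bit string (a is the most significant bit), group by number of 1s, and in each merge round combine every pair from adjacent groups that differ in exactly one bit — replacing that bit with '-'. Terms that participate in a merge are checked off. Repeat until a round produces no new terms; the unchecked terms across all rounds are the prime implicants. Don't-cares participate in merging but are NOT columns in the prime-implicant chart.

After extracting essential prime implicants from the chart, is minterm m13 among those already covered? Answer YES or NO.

Round 0: 00000✓ 00001✓ 00011✓ 01001✓ 01101✓ 01110✓ 01111✓ 10000✓ 10010✓ 10011✓ 10101✓ 10111✓ 11100
Round 1: -0000 -0011 0-001 000-1 0000- 01-01 011-1 0111- 10-11 100-0 1001- 101-1
PIs = {-0000, -0011, 0-001, 000-1, 0000-, 01-01, 011-1, 0111-, 10-11, 100-0, 1001-, 101-1, 11100}
Coverage chart:
  m0: -0000,0000-
  m1: 0-001,000-1,0000-
  m9: 0-001,01-01
  m13: 01-01,011-1
  m14: 0111- ←essential
  m16: -0000,100-0
  m18: 100-0,1001-
  m19: -0011,10-11,1001-
  m21: 101-1 ←essential
  m23: 10-11,101-1
  m28: 11100 ←essential
Essential: 0111-, 101-1, 11100

NO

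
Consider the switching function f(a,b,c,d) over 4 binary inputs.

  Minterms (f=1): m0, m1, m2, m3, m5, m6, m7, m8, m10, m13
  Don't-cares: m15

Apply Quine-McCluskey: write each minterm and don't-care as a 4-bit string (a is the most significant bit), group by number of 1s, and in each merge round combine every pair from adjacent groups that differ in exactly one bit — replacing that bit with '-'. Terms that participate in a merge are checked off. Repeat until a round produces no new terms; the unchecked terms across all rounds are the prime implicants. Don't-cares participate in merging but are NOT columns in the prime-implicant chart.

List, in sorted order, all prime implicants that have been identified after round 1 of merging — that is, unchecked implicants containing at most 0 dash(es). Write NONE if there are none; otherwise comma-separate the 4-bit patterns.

NONE

Round 0: 0000✓ 0001✓ 0010✓ 0011✓ 0101✓ 0110✓ 0111✓ 1000✓ 1010✓ 1101✓ 1111✓
Round 1: -000✓ -010✓ -101✓ -111✓ 0-01✓ 0-10✓ 0-11✓ 00-0✓ 00-1✓ 000-✓ 001-✓ 01-1✓ 011-✓ 10-0✓ 11-1✓
Round 2: -0-0 -1-1 0--1 0-1- 00--
PIs = {-0-0, -1-1, 0--1, 0-1-, 00--}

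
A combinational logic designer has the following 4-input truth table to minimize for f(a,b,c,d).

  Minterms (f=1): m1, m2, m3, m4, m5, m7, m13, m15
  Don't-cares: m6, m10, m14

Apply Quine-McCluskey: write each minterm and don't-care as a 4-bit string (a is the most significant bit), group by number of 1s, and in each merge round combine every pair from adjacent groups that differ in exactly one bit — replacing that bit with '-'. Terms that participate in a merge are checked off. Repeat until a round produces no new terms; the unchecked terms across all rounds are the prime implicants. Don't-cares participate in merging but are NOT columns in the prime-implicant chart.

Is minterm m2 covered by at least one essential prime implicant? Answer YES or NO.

Round 0: 0001✓ 0010✓ 0011✓ 0100✓ 0101✓ 0110✓ 0111✓ 1010✓ 1101✓ 1110✓ 1111✓
Round 1: -010✓ -101✓ -110✓ -111✓ 0-01✓ 0-10✓ 0-11✓ 00-1✓ 001-✓ 01-0✓ 01-1✓ 010-✓ 011-✓ 1-10✓ 11-1✓ 111-✓
Round 2: --10 -1-1 -11- 0--1 0-1- 01--
PIs = {--10, -1-1, -11-, 0--1, 0-1-, 01--}
Coverage chart:
  m1: 0--1 ←essential
  m2: --10,0-1-
  m3: 0--1,0-1-
  m4: 01-- ←essential
  m5: -1-1,0--1,01--
  m7: -1-1,-11-,0--1,0-1-,01--
  m13: -1-1 ←essential
  m15: -1-1,-11-
Essential: -1-1, 0--1, 01--

NO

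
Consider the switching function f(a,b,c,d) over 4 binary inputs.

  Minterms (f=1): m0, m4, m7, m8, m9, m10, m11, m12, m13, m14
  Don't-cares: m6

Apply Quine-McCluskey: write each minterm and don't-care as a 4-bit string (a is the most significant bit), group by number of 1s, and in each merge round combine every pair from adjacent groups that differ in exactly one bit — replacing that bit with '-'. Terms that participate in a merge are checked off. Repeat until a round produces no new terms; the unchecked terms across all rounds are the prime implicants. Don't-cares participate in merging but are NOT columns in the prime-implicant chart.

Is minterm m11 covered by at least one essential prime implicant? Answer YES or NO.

YES

Round 0: 0000✓ 0100✓ 0110✓ 0111✓ 1000✓ 1001✓ 1010✓ 1011✓ 1100✓ 1101✓ 1110✓
Round 1: -000✓ -100✓ -110✓ 0-00✓ 01-0✓ 011- 1-00✓ 1-01✓ 1-10✓ 10-0✓ 10-1✓ 100-✓ 101-✓ 11-0✓ 110-✓
Round 2: --00 -1-0 1--0 1-0- 10--
PIs = {--00, -1-0, 011-, 1--0, 1-0-, 10--}
Coverage chart:
  m0: --00 ←essential
  m4: --00,-1-0
  m7: 011- ←essential
  m8: --00,1--0,1-0-,10--
  m9: 1-0-,10--
  m10: 1--0,10--
  m11: 10-- ←essential
  m12: --00,-1-0,1--0,1-0-
  m13: 1-0- ←essential
  m14: -1-0,1--0
Essential: --00, 011-, 1-0-, 10--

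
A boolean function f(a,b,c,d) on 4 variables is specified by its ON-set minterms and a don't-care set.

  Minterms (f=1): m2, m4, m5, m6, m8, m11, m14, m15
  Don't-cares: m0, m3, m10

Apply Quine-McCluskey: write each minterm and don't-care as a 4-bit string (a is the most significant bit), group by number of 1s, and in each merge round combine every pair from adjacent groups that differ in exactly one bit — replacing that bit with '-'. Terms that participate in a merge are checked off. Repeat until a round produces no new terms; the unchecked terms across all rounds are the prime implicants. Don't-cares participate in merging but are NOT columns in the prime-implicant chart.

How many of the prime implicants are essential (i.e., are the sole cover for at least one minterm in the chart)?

3

size-2^0 implicants → 0000(✓)  0010(✓)  0011(✓)  0100(✓)  0101(✓)  0110(✓)  1000(✓)  1010(✓)  1011(✓)  1110(✓)  1111(✓)
size-2^1 implicants → -000(✓)  -010(✓)  -011(✓)  -110(✓)  0-00(✓)  0-10(✓)  00-0(✓)  001-(✓)  01-0(✓)  010-  1-10(✓)  1-11(✓)  10-0(✓)  101-(✓)  111-(✓)
size-2^2 implicants → --10  -0-0  -01-  0--0  1-1-
Unchecked terms (primes): --10, -0-0, -01-, 0--0, 010-, 1-1-
Minterm coverage:
  m2 ⊆ --10,-0-0,-01-,0--0
  m4 ⊆ 0--0,010-
  m5 ⊆ 010- [E]
  m6 ⊆ --10,0--0
  m8 ⊆ -0-0 [E]
  m11 ⊆ -01-,1-1-
  m14 ⊆ --10,1-1-
  m15 ⊆ 1-1- [E]
E = {-0-0, 010-, 1-1-}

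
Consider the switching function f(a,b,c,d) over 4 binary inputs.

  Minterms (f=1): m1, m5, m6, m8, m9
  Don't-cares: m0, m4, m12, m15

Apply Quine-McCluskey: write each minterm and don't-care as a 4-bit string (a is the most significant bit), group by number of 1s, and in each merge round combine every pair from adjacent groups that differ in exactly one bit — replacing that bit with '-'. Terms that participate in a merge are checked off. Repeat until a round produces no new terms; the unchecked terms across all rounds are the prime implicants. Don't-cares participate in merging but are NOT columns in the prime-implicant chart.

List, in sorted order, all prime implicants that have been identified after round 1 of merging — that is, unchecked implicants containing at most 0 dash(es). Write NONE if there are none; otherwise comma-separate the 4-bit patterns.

1111

[col 0] 0000*, 0001*, 0100*, 0101*, 0110*, 1000*, 1001*, 1100*, 1111
[col 1] -000*, -001*, -100*, 0-00*, 0-01*, 000-*, 01-0, 010-*, 1-00*, 100-*
[col 2] --00, -00-, 0-0-
Prime implicants: --00, -00-, 0-0-, 01-0, 1111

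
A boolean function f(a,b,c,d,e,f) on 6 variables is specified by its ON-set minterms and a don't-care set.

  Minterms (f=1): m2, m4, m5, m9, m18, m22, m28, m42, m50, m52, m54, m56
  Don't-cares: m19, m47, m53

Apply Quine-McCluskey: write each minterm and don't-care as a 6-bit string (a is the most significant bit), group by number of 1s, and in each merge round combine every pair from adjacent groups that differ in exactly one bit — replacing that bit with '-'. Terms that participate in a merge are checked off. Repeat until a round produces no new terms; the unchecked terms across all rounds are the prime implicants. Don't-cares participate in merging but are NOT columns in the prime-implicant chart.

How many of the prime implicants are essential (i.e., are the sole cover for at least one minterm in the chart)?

Round 0: 000010✓ 000100✓ 000101✓ 001001 010010✓ 010011✓ 010110✓ 011100 101010 101111 110010✓ 110100✓ 110101✓ 110110✓ 111000
Round 1: -10010✓ -10110✓ 0-0010 00010- 010-10✓ 01001- 110-10✓ 1101-0 11010-
Round 2: -10-10
PIs = {-10-10, 0-0010, 00010-, 001001, 01001-, 011100, 101010, 101111, 1101-0, 11010-, 111000}
Coverage chart:
  m2: 0-0010 ←essential
  m4: 00010- ←essential
  m5: 00010- ←essential
  m9: 001001 ←essential
  m18: -10-10,0-0010,01001-
  m22: -10-10 ←essential
  m28: 011100 ←essential
  m42: 101010 ←essential
  m50: -10-10 ←essential
  m52: 1101-0,11010-
  m54: -10-10,1101-0
  m56: 111000 ←essential
Essential: -10-10, 0-0010, 00010-, 001001, 011100, 101010, 111000

7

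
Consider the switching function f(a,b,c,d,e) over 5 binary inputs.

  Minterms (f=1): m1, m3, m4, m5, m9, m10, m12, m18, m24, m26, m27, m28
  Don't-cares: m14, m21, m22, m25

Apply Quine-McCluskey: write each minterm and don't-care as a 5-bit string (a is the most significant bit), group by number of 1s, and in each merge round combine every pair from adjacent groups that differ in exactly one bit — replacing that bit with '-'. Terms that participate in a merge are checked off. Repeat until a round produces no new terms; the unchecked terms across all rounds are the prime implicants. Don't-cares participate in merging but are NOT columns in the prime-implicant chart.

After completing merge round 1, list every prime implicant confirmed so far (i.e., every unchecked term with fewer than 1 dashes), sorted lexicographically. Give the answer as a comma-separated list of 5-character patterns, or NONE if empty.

[col 0] 00001*, 00011*, 00100*, 00101*, 01001*, 01010*, 01100*, 01110*, 10010*, 10101*, 10110*, 11000*, 11001*, 11010*, 11011*, 11100*
[col 1] -0101, -1001, -1010, -1100, 0-001, 0-100, 00-01, 000-1, 0010-, 01-10, 011-0, 1-010, 10-10, 11-00, 110-0*, 110-1*, 1100-*, 1101-*
[col 2] 110--
Prime implicants: -0101, -1001, -1010, -1100, 0-001, 0-100, 00-01, 000-1, 0010-, 01-10, 011-0, 1-010, 10-10, 11-00, 110--

NONE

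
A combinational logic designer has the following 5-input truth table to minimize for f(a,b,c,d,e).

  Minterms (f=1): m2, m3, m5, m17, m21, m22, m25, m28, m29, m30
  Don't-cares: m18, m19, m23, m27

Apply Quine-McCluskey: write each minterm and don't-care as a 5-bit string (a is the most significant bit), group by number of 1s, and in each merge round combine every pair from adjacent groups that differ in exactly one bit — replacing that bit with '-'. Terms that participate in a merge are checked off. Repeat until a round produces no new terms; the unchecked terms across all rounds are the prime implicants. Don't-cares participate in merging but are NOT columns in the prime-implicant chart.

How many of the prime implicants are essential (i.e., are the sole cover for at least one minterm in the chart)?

Round 0: 00010✓ 00011✓ 00101✓ 10001✓ 10010✓ 10011✓ 10101✓ 10110✓ 10111✓ 11001✓ 11011✓ 11100✓ 11101✓ 11110✓
Round 1: -0010✓ -0011✓ -0101 0001-✓ 1-001✓ 1-011✓ 1-101✓ 1-110 10-01✓ 10-10✓ 10-11✓ 100-1✓ 1001-✓ 101-1✓ 1011-✓ 11-01✓ 110-1✓ 111-0 1110-
Round 2: -001- 1--01 1-0-1 10--1 10-1-
PIs = {-001-, -0101, 1--01, 1-0-1, 1-110, 10--1, 10-1-, 111-0, 1110-}
Coverage chart:
  m2: -001- ←essential
  m3: -001- ←essential
  m5: -0101 ←essential
  m17: 1--01,1-0-1,10--1
  m21: -0101,1--01,10--1
  m22: 1-110,10-1-
  m25: 1--01,1-0-1
  m28: 111-0,1110-
  m29: 1--01,1110-
  m30: 1-110,111-0
Essential: -001-, -0101

2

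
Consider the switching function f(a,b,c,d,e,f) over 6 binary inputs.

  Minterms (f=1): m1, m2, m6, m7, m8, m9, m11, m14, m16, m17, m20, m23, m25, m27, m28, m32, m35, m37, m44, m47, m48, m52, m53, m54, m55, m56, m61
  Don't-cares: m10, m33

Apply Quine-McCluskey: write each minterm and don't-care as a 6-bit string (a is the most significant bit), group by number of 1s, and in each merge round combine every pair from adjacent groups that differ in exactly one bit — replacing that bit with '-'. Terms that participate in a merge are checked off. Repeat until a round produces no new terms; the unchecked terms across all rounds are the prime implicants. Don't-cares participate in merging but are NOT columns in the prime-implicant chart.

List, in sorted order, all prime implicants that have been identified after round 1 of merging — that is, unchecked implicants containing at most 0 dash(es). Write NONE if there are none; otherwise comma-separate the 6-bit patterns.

Round 0: 000001✓ 000010✓ 000110✓ 000111✓ 001000✓ 001001✓ 001010✓ 001011✓ 001110✓ 010000✓ 010001✓ 010100✓ 010111✓ 011001✓ 011011✓ 011100✓ 100000✓ 100001✓ 100011✓ 100101✓ 101100 101111 110000✓ 110100✓ 110101✓ 110110✓ 110111✓ 111000✓ 111101✓
Round 1: -00001 -10000✓ -10100✓ -10111 0-0001✓ 0-0111 0-1001✓ 0-1011✓ 00-001✓ 00-010✓ 00-110✓ 000-10✓ 00011- 001-10✓ 0010-0✓ 0010-1✓ 00100-✓ 00101-✓ 01-001✓ 01-100 010-00✓ 01000- 0110-1✓ 1-0000 1-0101 100-01 1000-1 10000- 11-000 11-101 110-00✓ 1101-0✓ 1101-1✓ 11010-✓ 11011-✓
Round 2: -10-00 0--001 0-10-1 00--10 0010-- 1101--
PIs = {-00001, -10-00, -10111, 0--001, 0-0111, 0-10-1, 00--10, 00011-, 0010--, 01-100, 01000-, 1-0000, 1-0101, 100-01, 1000-1, 10000-, 101100, 101111, 11-000, 11-101, 1101--}

101100, 101111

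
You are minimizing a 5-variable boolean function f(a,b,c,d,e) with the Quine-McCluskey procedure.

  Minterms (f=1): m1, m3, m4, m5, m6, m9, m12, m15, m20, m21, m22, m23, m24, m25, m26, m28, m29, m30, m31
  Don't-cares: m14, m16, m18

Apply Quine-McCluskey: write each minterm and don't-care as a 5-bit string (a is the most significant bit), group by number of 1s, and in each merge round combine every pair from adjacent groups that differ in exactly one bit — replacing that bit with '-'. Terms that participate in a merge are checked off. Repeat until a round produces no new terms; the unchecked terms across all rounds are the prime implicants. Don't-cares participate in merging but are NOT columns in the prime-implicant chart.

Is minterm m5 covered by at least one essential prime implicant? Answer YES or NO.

size-2^0 implicants → 00001(✓)  00011(✓)  00100(✓)  00101(✓)  00110(✓)  01001(✓)  01100(✓)  01110(✓)  01111(✓)  10000(✓)  10010(✓)  10100(✓)  10101(✓)  10110(✓)  10111(✓)  11000(✓)  11001(✓)  11010(✓)  11100(✓)  11101(✓)  11110(✓)  11111(✓)
size-2^1 implicants → -0100(✓)  -0101(✓)  -0110(✓)  -1001  -1100(✓)  -1110(✓)  -1111(✓)  0-001  0-100(✓)  0-110(✓)  00-01  000-1  001-0(✓)  0010-(✓)  011-0(✓)  0111-(✓)  1-000(✓)  1-010(✓)  1-100(✓)  1-101(✓)  1-110(✓)  1-111(✓)  10-00(✓)  10-10(✓)  100-0(✓)  101-0(✓)  101-1(✓)  1010-(✓)  1011-(✓)  11-00(✓)  11-01(✓)  11-10(✓)  110-0(✓)  1100-(✓)  111-0(✓)  111-1(✓)  1110-(✓)  1111-(✓)
size-2^2 implicants → --100(✓)  --110(✓)  -01-0(✓)  -010-  -11-0(✓)  -111-  0-1-0(✓)  1--00(✓)  1--10(✓)  1-0-0(✓)  1-1-0(✓)  1-1-1(✓)  1-10-(✓)  1-11-(✓)  10--0(✓)  101--(✓)  11--0(✓)  11-0-  111--(✓)
size-2^3 implicants → --1-0  1---0  1-1--
Unchecked terms (primes): --1-0, -010-, -1001, -111-, 0-001, 00-01, 000-1, 1---0, 1-1--, 11-0-
Minterm coverage:
  m1 ⊆ 0-001,00-01,000-1
  m3 ⊆ 000-1 [E]
  m4 ⊆ --1-0,-010-
  m5 ⊆ -010-,00-01
  m6 ⊆ --1-0 [E]
  m9 ⊆ -1001,0-001
  m12 ⊆ --1-0 [E]
  m15 ⊆ -111- [E]
  m20 ⊆ --1-0,-010-,1---0,1-1--
  m21 ⊆ -010-,1-1--
  m22 ⊆ --1-0,1---0,1-1--
  m23 ⊆ 1-1-- [E]
  m24 ⊆ 1---0,11-0-
  m25 ⊆ -1001,11-0-
  m26 ⊆ 1---0 [E]
  m28 ⊆ --1-0,1---0,1-1--,11-0-
  m29 ⊆ 1-1--,11-0-
  m30 ⊆ --1-0,-111-,1---0,1-1--
  m31 ⊆ -111-,1-1--
E = {--1-0, -111-, 000-1, 1---0, 1-1--}

NO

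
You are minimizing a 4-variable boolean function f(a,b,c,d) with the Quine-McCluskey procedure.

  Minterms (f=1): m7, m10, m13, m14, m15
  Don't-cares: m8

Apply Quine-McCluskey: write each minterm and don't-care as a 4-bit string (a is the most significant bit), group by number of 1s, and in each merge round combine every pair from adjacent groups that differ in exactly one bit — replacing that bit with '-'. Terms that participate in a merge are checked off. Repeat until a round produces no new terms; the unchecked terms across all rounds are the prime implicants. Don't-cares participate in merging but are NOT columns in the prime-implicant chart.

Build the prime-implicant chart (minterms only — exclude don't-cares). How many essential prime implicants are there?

2

[col 0] 0111*, 1000*, 1010*, 1101*, 1110*, 1111*
[col 1] -111, 1-10, 10-0, 11-1, 111-
Prime implicants: -111, 1-10, 10-0, 11-1, 111-
PI chart (minterm → PIs covering it):
  7 | -111  (sole → essential)
  10 | 1-10,10-0
  13 | 11-1  (sole → essential)
  14 | 1-10,111-
  15 | -111,11-1,111-
Essential prime implicants: -111, 11-1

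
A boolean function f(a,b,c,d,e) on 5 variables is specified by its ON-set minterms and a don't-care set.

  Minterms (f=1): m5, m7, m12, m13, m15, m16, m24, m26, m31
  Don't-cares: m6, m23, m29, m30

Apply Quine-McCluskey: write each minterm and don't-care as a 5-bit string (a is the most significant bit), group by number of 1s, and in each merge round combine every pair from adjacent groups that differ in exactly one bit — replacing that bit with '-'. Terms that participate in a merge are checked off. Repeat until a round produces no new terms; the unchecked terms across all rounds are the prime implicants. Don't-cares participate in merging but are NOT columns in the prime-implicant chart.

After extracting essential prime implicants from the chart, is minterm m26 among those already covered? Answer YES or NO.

size-2^0 implicants → 00101(✓)  00110(✓)  00111(✓)  01100(✓)  01101(✓)  01111(✓)  10000(✓)  10111(✓)  11000(✓)  11010(✓)  11101(✓)  11110(✓)  11111(✓)
size-2^1 implicants → -0111(✓)  -1101(✓)  -1111(✓)  0-101(✓)  0-111(✓)  001-1(✓)  0011-  011-1(✓)  0110-  1-000  1-111(✓)  11-10  110-0  111-1(✓)  1111-
size-2^2 implicants → --111  -11-1  0-1-1
Unchecked terms (primes): --111, -11-1, 0-1-1, 0011-, 0110-, 1-000, 11-10, 110-0, 1111-
Minterm coverage:
  m5 ⊆ 0-1-1 [E]
  m7 ⊆ --111,0-1-1,0011-
  m12 ⊆ 0110- [E]
  m13 ⊆ -11-1,0-1-1,0110-
  m15 ⊆ --111,-11-1,0-1-1
  m16 ⊆ 1-000 [E]
  m24 ⊆ 1-000,110-0
  m26 ⊆ 11-10,110-0
  m31 ⊆ --111,-11-1,1111-
E = {0-1-1, 0110-, 1-000}

NO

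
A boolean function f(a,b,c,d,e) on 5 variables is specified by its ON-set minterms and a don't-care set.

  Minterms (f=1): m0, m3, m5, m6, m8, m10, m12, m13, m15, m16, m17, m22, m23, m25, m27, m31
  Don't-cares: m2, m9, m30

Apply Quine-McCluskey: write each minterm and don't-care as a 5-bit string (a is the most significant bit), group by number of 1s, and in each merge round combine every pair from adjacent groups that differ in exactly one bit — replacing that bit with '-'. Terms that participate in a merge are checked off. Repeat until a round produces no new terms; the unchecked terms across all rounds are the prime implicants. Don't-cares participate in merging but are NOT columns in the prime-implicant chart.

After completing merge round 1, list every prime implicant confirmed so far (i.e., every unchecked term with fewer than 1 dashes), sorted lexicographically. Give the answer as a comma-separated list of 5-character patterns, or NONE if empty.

NONE

size-2^0 implicants → 00000(✓)  00010(✓)  00011(✓)  00101(✓)  00110(✓)  01000(✓)  01001(✓)  01010(✓)  01100(✓)  01101(✓)  01111(✓)  10000(✓)  10001(✓)  10110(✓)  10111(✓)  11001(✓)  11011(✓)  11110(✓)  11111(✓)
size-2^1 implicants → -0000  -0110  -1001  -1111  0-000(✓)  0-010(✓)  0-101  00-10  000-0(✓)  0001-  01-00(✓)  01-01(✓)  010-0(✓)  0100-(✓)  011-1  0110-(✓)  1-001  1-110(✓)  1-111(✓)  1000-  1011-(✓)  11-11  110-1  1111-(✓)
size-2^2 implicants → 0-0-0  01-0-  1-11-
Unchecked terms (primes): -0000, -0110, -1001, -1111, 0-0-0, 0-101, 00-10, 0001-, 01-0-, 011-1, 1-001, 1-11-, 1000-, 11-11, 110-1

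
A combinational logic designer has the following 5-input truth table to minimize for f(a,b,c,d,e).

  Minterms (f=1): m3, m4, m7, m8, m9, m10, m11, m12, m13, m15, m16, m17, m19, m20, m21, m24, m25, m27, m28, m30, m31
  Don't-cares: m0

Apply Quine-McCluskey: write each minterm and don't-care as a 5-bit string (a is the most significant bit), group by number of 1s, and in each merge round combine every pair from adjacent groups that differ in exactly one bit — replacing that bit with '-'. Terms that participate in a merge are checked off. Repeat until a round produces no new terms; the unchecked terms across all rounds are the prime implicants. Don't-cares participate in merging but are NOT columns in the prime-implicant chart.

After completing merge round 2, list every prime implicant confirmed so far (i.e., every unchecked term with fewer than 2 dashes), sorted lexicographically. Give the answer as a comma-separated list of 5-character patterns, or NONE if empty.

Round 0: 00000✓ 00011✓ 00100✓ 00111✓ 01000✓ 01001✓ 01010✓ 01011✓ 01100✓ 01101✓ 01111✓ 10000✓ 10001✓ 10011✓ 10100✓ 10101✓ 11000✓ 11001✓ 11011✓ 11100✓ 11110✓ 11111✓
Round 1: -0000✓ -0011✓ -0100✓ -1000✓ -1001✓ -1011✓ -1100✓ -1111✓ 0-000✓ 0-011✓ 0-100✓ 0-111✓ 00-00✓ 00-11✓ 01-00✓ 01-01✓ 01-11✓ 010-0✓ 010-1✓ 0100-✓ 0101-✓ 011-1✓ 0110-✓ 1-000✓ 1-001✓ 1-011✓ 1-100✓ 10-00✓ 10-01✓ 100-1✓ 1000-✓ 1010-✓ 11-00✓ 11-11✓ 110-1✓ 1100-✓ 111-0 1111-
Round 2: --000✓ --011 --100✓ -0-00✓ -1-00✓ -1-11 -10-1 -100- 0--00✓ 0--11 01--1 01-0- 010-- 1--00✓ 1-0-1 1-00- 10-0-
Round 3: ---00
PIs = {---00, --011, -1-11, -10-1, -100-, 0--11, 01--1, 01-0-, 010--, 1-0-1, 1-00-, 10-0-, 111-0, 1111-}

111-0, 1111-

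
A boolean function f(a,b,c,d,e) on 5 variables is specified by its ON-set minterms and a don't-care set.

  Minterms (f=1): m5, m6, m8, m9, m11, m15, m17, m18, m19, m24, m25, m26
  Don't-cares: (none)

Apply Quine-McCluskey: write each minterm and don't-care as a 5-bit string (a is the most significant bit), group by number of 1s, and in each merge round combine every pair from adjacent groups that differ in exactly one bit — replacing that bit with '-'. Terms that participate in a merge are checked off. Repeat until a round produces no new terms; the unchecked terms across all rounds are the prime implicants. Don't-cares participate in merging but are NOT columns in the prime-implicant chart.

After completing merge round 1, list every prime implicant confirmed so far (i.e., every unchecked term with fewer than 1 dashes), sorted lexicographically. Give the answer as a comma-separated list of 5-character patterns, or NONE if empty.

Round 0: 00101 00110 01000✓ 01001✓ 01011✓ 01111✓ 10001✓ 10010✓ 10011✓ 11000✓ 11001✓ 11010✓
Round 1: -1000✓ -1001✓ 01-11 010-1 0100-✓ 1-001 1-010 100-1 1001- 110-0 1100-✓
Round 2: -100-
PIs = {-100-, 00101, 00110, 01-11, 010-1, 1-001, 1-010, 100-1, 1001-, 110-0}

00101, 00110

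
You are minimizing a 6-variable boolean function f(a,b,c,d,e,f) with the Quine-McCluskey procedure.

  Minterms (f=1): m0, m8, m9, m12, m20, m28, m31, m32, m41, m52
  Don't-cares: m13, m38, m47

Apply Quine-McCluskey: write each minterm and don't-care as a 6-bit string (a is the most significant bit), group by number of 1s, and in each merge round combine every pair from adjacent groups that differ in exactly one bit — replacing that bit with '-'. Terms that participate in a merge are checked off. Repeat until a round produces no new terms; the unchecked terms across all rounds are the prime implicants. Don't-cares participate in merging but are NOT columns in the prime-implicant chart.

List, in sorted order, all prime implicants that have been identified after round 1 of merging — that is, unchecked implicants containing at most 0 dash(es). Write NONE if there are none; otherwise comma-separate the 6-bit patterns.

Round 0: 000000✓ 001000✓ 001001✓ 001100✓ 001101✓ 010100✓ 011100✓ 011111 100000✓ 100110 101001✓ 101111 110100✓
Round 1: -00000 -01001 -10100 0-1100 00-000 001-00✓ 001-01✓ 00100-✓ 00110-✓ 01-100
Round 2: 001-0-
PIs = {-00000, -01001, -10100, 0-1100, 00-000, 001-0-, 01-100, 011111, 100110, 101111}

011111, 100110, 101111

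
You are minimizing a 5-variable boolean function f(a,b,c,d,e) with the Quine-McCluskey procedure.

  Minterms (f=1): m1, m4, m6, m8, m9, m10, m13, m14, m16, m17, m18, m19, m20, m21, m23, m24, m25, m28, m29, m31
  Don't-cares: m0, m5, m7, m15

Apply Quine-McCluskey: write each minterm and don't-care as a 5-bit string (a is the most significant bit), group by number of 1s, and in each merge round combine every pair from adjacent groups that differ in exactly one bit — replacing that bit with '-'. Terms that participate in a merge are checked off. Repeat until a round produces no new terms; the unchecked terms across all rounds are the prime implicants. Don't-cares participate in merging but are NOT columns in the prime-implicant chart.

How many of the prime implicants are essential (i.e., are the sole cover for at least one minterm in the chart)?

3

[col 0] 00000*, 00001*, 00100*, 00101*, 00110*, 00111*, 01000*, 01001*, 01010*, 01101*, 01110*, 01111*, 10000*, 10001*, 10010*, 10011*, 10100*, 10101*, 10111*, 11000*, 11001*, 11100*, 11101*, 11111*
[col 1] -0000*, -0001*, -0100*, -0101*, -0111*, -1000*, -1001*, -1101*, -1111*, 0-000*, 0-001*, 0-101*, 0-110*, 0-111*, 00-00*, 00-01*, 0000-*, 001-0*, 001-1*, 0010-*, 0011-*, 01-01*, 01-10, 010-0, 0100-*, 011-1*, 0111-*, 1-000*, 1-001*, 1-100*, 1-101*, 1-111*, 10-00*, 10-01*, 10-11*, 100-0*, 100-1*, 1000-*, 1001-*, 101-1*, 1010-*, 11-00*, 11-01*, 1100-*, 111-1*, 1110-*
[col 2] --000*, --001*, --101*, --111*, -0-00*, -0-01*, -000-*, -01-1*, -010-*, -1-01*, -100-*, -11-1*, 0--01*, 0-00-*, 0-1-1*, 0-11-, 00-0-*, 001--, 1--00*, 1--01*, 1-00-*, 1-1-1*, 1-10-*, 10--1, 10-0-*, 100--, 11-0-*
[col 3] ---01, --00-, --1-1, -0-0-, 1--0-
Prime implicants: ---01, --00-, --1-1, -0-0-, 0-11-, 001--, 01-10, 010-0, 1--0-, 10--1, 100--
PI chart (minterm → PIs covering it):
  1 | ---01,--00-,-0-0-
  4 | -0-0-,001--
  6 | 0-11-,001--
  8 | --00-,010-0
  9 | ---01,--00-
  10 | 01-10,010-0
  13 | ---01,--1-1
  14 | 0-11-,01-10
  16 | --00-,-0-0-,1--0-,100--
  17 | ---01,--00-,-0-0-,1--0-,10--1,100--
  18 | 100--  (sole → essential)
  19 | 10--1,100--
  20 | -0-0-,1--0-
  21 | ---01,--1-1,-0-0-,1--0-,10--1
  23 | --1-1,10--1
  24 | --00-,1--0-
  25 | ---01,--00-,1--0-
  28 | 1--0-  (sole → essential)
  29 | ---01,--1-1,1--0-
  31 | --1-1  (sole → essential)
Essential prime implicants: --1-1, 1--0-, 100--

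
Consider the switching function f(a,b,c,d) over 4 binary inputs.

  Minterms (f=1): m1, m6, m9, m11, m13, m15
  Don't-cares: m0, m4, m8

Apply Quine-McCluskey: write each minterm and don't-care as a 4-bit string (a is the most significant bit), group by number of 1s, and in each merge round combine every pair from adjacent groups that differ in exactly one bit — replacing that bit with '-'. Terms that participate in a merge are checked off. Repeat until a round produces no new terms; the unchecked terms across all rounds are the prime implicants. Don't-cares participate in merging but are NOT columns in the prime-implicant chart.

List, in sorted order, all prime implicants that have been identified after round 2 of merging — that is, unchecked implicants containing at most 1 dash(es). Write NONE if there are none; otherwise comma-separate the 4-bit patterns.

size-2^0 implicants → 0000(✓)  0001(✓)  0100(✓)  0110(✓)  1000(✓)  1001(✓)  1011(✓)  1101(✓)  1111(✓)
size-2^1 implicants → -000(✓)  -001(✓)  0-00  000-(✓)  01-0  1-01(✓)  1-11(✓)  10-1(✓)  100-(✓)  11-1(✓)
size-2^2 implicants → -00-  1--1
Unchecked terms (primes): -00-, 0-00, 01-0, 1--1

0-00, 01-0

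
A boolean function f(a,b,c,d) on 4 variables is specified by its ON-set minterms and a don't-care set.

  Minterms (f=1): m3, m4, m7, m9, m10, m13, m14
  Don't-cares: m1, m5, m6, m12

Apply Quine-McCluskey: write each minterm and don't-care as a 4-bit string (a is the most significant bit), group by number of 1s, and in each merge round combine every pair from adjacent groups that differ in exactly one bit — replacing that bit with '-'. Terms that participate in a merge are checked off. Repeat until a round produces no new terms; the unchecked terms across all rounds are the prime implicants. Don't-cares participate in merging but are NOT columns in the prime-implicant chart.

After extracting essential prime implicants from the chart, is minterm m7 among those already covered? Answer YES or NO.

Round 0: 0001✓ 0011✓ 0100✓ 0101✓ 0110✓ 0111✓ 1001✓ 1010✓ 1100✓ 1101✓ 1110✓
Round 1: -001✓ -100✓ -101✓ -110✓ 0-01✓ 0-11✓ 00-1✓ 01-0✓ 01-1✓ 010-✓ 011-✓ 1-01✓ 1-10 11-0✓ 110-✓
Round 2: --01 -1-0 -10- 0--1 01--
PIs = {--01, -1-0, -10-, 0--1, 01--, 1-10}
Coverage chart:
  m3: 0--1 ←essential
  m4: -1-0,-10-,01--
  m7: 0--1,01--
  m9: --01 ←essential
  m10: 1-10 ←essential
  m13: --01,-10-
  m14: -1-0,1-10
Essential: --01, 0--1, 1-10

YES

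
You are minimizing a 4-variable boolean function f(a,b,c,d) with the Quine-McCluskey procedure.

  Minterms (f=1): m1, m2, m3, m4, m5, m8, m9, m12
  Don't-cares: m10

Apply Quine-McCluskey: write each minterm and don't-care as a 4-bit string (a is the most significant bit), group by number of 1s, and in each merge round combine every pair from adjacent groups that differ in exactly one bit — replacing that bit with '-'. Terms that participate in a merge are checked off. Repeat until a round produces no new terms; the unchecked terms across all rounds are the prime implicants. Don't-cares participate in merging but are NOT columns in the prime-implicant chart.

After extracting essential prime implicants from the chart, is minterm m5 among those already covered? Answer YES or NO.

NO

[col 0] 0001*, 0010*, 0011*, 0100*, 0101*, 1000*, 1001*, 1010*, 1100*
[col 1] -001, -010, -100, 0-01, 00-1, 001-, 010-, 1-00, 10-0, 100-
Prime implicants: -001, -010, -100, 0-01, 00-1, 001-, 010-, 1-00, 10-0, 100-
PI chart (minterm → PIs covering it):
  1 | -001,0-01,00-1
  2 | -010,001-
  3 | 00-1,001-
  4 | -100,010-
  5 | 0-01,010-
  8 | 1-00,10-0,100-
  9 | -001,100-
  12 | -100,1-00
(no essential prime implicants)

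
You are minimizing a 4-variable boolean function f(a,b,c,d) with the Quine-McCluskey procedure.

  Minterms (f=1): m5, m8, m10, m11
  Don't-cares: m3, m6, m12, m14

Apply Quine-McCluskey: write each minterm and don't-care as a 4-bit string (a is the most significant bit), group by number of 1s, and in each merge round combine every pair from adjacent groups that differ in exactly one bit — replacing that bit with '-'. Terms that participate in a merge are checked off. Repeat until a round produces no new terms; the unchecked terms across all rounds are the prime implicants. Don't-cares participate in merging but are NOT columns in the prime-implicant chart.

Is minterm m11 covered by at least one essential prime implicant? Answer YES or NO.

size-2^0 implicants → 0011(✓)  0101  0110(✓)  1000(✓)  1010(✓)  1011(✓)  1100(✓)  1110(✓)
size-2^1 implicants → -011  -110  1-00(✓)  1-10(✓)  10-0(✓)  101-  11-0(✓)
size-2^2 implicants → 1--0
Unchecked terms (primes): -011, -110, 0101, 1--0, 101-
Minterm coverage:
  m5 ⊆ 0101 [E]
  m8 ⊆ 1--0 [E]
  m10 ⊆ 1--0,101-
  m11 ⊆ -011,101-
E = {0101, 1--0}

NO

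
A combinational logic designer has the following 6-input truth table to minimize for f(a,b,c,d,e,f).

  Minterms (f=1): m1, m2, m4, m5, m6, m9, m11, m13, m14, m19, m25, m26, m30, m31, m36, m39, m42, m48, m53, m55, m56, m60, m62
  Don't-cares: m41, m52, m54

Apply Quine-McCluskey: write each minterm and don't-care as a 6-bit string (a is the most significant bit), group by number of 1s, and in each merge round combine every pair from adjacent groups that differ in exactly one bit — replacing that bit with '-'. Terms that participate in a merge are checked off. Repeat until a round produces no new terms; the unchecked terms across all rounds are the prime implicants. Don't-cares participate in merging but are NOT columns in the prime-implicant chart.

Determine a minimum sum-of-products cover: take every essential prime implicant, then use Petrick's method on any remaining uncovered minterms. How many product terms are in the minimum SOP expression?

14

Round 0: 000001✓ 000010✓ 000100✓ 000101✓ 000110✓ 001001✓ 001011✓ 001101✓ 001110✓ 010011 011001✓ 011010✓ 011110✓ 011111✓ 100100✓ 100111✓ 101001✓ 101010 110000✓ 110100✓ 110101✓ 110110✓ 110111✓ 111000✓ 111100✓ 111110✓
Round 1: -00100 -01001 -11110 0-1001 0-1110 00-001✓ 00-101✓ 00-110 000-01✓ 000-10 0001-0 00010- 001-01✓ 0010-1 011-10 01111- 1-0100 1-0111 11-000✓ 11-100✓ 11-110✓ 110-00✓ 1101-0✓ 1101-1✓ 11010-✓ 11011-✓ 111-00✓ 1111-0✓
Round 2: 00--01 11--00 11-1-0 1101--
PIs = {-00100, -01001, -11110, 0-1001, 0-1110, 00--01, 00-110, 000-10, 0001-0, 00010-, 0010-1, 010011, 011-10, 01111-, 1-0100, 1-0111, 101010, 11--00, 11-1-0, 1101--}
Coverage chart:
  m1: 00--01 ←essential
  m2: 000-10 ←essential
  m4: -00100,0001-0,00010-
  m5: 00--01,00010-
  m6: 00-110,000-10,0001-0
  m9: -01001,0-1001,00--01,0010-1
  m11: 0010-1 ←essential
  m13: 00--01 ←essential
  m14: 0-1110,00-110
  m19: 010011 ←essential
  m25: 0-1001 ←essential
  m26: 011-10 ←essential
  m30: -11110,0-1110,011-10,01111-
  m31: 01111- ←essential
  m36: -00100,1-0100
  m39: 1-0111 ←essential
  m42: 101010 ←essential
  m48: 11--00 ←essential
  m53: 1101-- ←essential
  m55: 1-0111,1101--
  m56: 11--00 ←essential
  m60: 11--00,11-1-0
  m62: -11110,11-1-0
Essential: 0-1001, 00--01, 000-10, 0010-1, 010011, 011-10, 01111-, 1-0111, 101010, 11--00, 1101--
Petrick residual → -00100, -11110, 0-1110
Min cover (14 terms): b'c'de'f' + bcdef' + a'cd'e'f + a'cdef' + a'b'e'f + a'b'c'ef' + a'b'cd'f + a'bc'd'ef + a'bcef' + a'bcde + ac'def + ab'cd'ef' + abe'f' + abc'd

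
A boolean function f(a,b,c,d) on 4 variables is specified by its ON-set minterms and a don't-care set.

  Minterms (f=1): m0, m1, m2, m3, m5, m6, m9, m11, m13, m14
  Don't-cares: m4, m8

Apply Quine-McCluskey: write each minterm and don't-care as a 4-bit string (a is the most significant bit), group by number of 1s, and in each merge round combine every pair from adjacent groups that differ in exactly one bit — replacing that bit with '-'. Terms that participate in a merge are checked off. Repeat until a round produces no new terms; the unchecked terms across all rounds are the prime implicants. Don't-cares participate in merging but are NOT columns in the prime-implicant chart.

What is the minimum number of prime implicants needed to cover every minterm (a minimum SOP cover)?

size-2^0 implicants → 0000(✓)  0001(✓)  0010(✓)  0011(✓)  0100(✓)  0101(✓)  0110(✓)  1000(✓)  1001(✓)  1011(✓)  1101(✓)  1110(✓)
size-2^1 implicants → -000(✓)  -001(✓)  -011(✓)  -101(✓)  -110  0-00(✓)  0-01(✓)  0-10(✓)  00-0(✓)  00-1(✓)  000-(✓)  001-(✓)  01-0(✓)  010-(✓)  1-01(✓)  10-1(✓)  100-(✓)
size-2^2 implicants → --01  -0-1  -00-  0--0  0-0-  00--
Unchecked terms (primes): --01, -0-1, -00-, -110, 0--0, 0-0-, 00--
Minterm coverage:
  m0 ⊆ -00-,0--0,0-0-,00--
  m1 ⊆ --01,-0-1,-00-,0-0-,00--
  m2 ⊆ 0--0,00--
  m3 ⊆ -0-1,00--
  m5 ⊆ --01,0-0-
  m6 ⊆ -110,0--0
  m9 ⊆ --01,-0-1,-00-
  m11 ⊆ -0-1 [E]
  m13 ⊆ --01 [E]
  m14 ⊆ -110 [E]
E = {--01, -0-1, -110}
Petrick residual → 0--0
Cover = c'd + b'd + bcd' + a'd'  |cover|=4

4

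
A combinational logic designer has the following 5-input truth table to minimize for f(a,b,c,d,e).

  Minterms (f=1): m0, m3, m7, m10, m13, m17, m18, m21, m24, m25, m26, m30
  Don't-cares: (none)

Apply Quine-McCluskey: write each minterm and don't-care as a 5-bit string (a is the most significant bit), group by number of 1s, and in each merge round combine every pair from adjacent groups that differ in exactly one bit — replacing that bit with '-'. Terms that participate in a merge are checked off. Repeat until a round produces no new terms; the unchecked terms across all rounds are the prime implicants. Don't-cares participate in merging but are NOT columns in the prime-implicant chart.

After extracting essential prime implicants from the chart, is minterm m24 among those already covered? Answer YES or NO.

NO

[col 0] 00000, 00011*, 00111*, 01010*, 01101, 10001*, 10010*, 10101*, 11000*, 11001*, 11010*, 11110*
[col 1] -1010, 00-11, 1-001, 1-010, 10-01, 11-10, 110-0, 1100-
Prime implicants: -1010, 00-11, 00000, 01101, 1-001, 1-010, 10-01, 11-10, 110-0, 1100-
PI chart (minterm → PIs covering it):
  0 | 00000  (sole → essential)
  3 | 00-11  (sole → essential)
  7 | 00-11  (sole → essential)
  10 | -1010  (sole → essential)
  13 | 01101  (sole → essential)
  17 | 1-001,10-01
  18 | 1-010  (sole → essential)
  21 | 10-01  (sole → essential)
  24 | 110-0,1100-
  25 | 1-001,1100-
  26 | -1010,1-010,11-10,110-0
  30 | 11-10  (sole → essential)
Essential prime implicants: -1010, 00-11, 00000, 01101, 1-010, 10-01, 11-10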